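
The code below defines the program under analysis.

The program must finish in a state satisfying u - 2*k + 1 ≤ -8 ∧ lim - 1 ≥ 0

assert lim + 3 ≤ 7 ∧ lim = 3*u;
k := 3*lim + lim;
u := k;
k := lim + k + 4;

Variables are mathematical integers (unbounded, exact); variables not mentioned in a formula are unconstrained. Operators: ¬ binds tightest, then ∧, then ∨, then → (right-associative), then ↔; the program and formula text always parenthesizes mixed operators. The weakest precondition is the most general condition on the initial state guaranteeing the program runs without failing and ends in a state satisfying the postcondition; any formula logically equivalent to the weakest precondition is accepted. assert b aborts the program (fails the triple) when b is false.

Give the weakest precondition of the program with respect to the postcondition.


Working backward. After the program, the postcondition u - 2*k + 1 ≤ -8 ∧ lim - 1 ≥ 0 must hold; in canonical form it is u ≤ 2*k - 9 ∧ lim ≥ 1.
Before k := lim + k + 4: u ≤ 2*k + 2*lim - 1 ∧ lim ≥ 1
Before u := k: k + 2*lim ≥ 1 ∧ lim ≥ 1
Before k := 3*lim + lim: 6*lim ≥ 1 ∧ lim ≥ 1
Before assert lim + 3 ≤ 7 ∧ lim = 3*u: lim ≤ 4 ∧ lim = 3*u ∧ 6*lim ≥ 1 ∧ lim ≥ 1
Answer: WP = lim ≤ 4 ∧ lim = 3*u ∧ 6*lim ≥ 1 ∧ lim ≥ 1


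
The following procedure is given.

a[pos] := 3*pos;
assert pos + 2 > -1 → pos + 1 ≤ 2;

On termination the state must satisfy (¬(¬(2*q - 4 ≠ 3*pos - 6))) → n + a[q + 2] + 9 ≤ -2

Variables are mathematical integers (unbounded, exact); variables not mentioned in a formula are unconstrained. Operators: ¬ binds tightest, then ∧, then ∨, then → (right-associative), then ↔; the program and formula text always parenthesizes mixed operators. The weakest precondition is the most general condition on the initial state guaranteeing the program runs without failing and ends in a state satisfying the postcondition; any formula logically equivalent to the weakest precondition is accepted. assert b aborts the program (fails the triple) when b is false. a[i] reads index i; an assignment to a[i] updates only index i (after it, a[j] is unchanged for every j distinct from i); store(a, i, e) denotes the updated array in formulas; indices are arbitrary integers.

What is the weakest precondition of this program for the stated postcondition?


Working backward. After the program, the postcondition (¬(¬(2*q - 4 ≠ 3*pos - 6))) → n + a[q + 2] + 9 ≤ -2 must hold; in canonical form it is 2*q ≠ 3*pos - 2 → a[q + 2] + n ≤ -11.
Before assert pos + 2 > -1 → pos + 1 ≤ 2: (pos > -3 → pos ≤ 1) ∧ (2*q ≠ 3*pos - 2 → a[q + 2] + n ≤ -11)
Before a[pos] := 3*pos: (pos > -3 → pos ≤ 1) ∧ (2*q ≠ 3*pos - 2 → store(a, pos, 3*pos)[q + 2] + n ≤ -11)
Answer: WP = (pos > -3 → pos ≤ 1) ∧ (2*q ≠ 3*pos - 2 → store(a, pos, 3*pos)[q + 2] + n ≤ -11)


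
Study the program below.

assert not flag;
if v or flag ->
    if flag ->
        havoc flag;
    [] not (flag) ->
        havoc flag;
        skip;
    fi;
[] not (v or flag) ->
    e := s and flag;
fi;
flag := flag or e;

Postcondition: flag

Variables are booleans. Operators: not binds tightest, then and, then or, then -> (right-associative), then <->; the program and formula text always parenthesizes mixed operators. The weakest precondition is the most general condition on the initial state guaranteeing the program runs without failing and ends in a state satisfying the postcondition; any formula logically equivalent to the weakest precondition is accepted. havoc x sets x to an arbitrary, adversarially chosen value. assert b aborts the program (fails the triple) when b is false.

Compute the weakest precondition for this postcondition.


Working backward. After the program, flag must hold.
Before flag := flag or e: flag or e
Then branch requires (flag -> e) and ((not flag) -> e); else branch requires flag or (s and flag).
Before the if: ((v or flag) -> ((flag -> e) and ((not flag) -> e))) and ((not (v or flag)) -> (flag or (s and flag)))
Before assert not flag: (not flag) and ((v or flag) -> ((flag -> e) and ((not flag) -> e))) and ((not (v or flag)) -> (flag or (s and flag)))
Answer: WP = (not flag) and ((v or flag) -> ((flag -> e) and ((not flag) -> e))) and ((not (v or flag)) -> (flag or (s and flag)))


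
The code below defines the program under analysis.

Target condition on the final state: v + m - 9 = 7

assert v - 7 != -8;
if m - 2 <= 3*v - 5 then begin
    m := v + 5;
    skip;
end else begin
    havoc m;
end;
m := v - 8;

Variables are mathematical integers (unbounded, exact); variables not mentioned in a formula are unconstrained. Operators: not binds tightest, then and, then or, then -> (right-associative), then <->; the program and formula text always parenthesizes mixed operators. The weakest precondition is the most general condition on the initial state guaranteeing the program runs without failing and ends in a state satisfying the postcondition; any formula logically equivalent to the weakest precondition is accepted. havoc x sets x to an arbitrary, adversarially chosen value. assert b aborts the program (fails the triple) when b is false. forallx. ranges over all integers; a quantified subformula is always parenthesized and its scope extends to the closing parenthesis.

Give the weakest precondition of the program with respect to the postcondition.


Working backward. After the program, the postcondition v + m - 9 = 7 must hold; in canonical form it is m + v = 16.
Before m := v - 8: 2*v = 24
Then branch requires 2*v = 24; else branch requires 2*v = 24.
Before the if: (m <= 3*v - 3 -> 2*v = 24) and ((not (m <= 3*v - 3)) -> 2*v = 24)
Before assert v - 7 != -8: v != -1 and (m <= 3*v - 3 -> 2*v = 24) and ((not (m <= 3*v - 3)) -> 2*v = 24)
Answer: WP = v != -1 and (m <= 3*v - 3 -> 2*v = 24) and ((not (m <= 3*v - 3)) -> 2*v = 24)


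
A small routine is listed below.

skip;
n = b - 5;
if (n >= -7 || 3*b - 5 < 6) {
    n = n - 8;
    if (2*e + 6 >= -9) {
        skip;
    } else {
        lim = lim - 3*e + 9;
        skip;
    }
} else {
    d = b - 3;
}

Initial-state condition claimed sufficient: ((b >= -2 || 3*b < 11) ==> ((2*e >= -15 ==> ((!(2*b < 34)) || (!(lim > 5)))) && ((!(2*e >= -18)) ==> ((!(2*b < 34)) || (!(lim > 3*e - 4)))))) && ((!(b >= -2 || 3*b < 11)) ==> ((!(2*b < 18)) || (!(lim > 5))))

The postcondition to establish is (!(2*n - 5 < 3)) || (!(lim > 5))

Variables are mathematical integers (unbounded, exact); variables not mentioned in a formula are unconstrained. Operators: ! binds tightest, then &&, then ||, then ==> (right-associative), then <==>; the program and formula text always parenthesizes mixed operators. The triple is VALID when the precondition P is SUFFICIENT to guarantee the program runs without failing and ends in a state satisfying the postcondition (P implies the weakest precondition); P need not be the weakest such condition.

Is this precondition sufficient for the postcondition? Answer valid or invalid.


Working backward. After the program, the postcondition (!(2*n - 5 < 3)) || (!(lim > 5)) must hold; in canonical form it is (!(2*n < 8)) || (!(lim > 5)).
Then branch requires (2*e >= -15 ==> ((!(2*n < 24)) || (!(lim > 5)))) && ((!(2*e >= -15)) ==> ((!(2*n < 24)) || (!(lim > 3*e - 4)))); else branch requires (!(2*n < 8)) || (!(lim > 5)).
Before the if: ((n >= -7 || 3*b < 11) ==> ((2*e >= -15 ==> ((!(2*n < 24)) || (!(lim > 5)))) && ((!(2*e >= -15)) ==> ((!(2*n < 24)) || (!(lim > 3*e - 4)))))) && ((!(n >= -7 || 3*b < 11)) ==> ((!(2*n < 8)) || (!(lim > 5))))
Before n := b - 5: ((b >= -2 || 3*b < 11) ==> ((2*e >= -15 ==> ((!(2*b < 34)) || (!(lim > 5)))) && ((!(2*e >= -15)) ==> ((!(2*b < 34)) || (!(lim > 3*e - 4)))))) && ((!(b >= -2 || 3*b < 11)) ==> ((!(2*b < 18)) || (!(lim > 5))))
Before skip: ((b >= -2 || 3*b < 11) ==> ((2*e >= -15 ==> ((!(2*b < 34)) || (!(lim > 5)))) && ((!(2*e >= -15)) ==> ((!(2*b < 34)) || (!(lim > 3*e - 4)))))) && ((!(b >= -2 || 3*b < 11)) ==> ((!(2*b < 18)) || (!(lim > 5))))
The weakest precondition is ((b >= -2 || 3*b < 11) ==> ((2*e >= -15 ==> ((!(2*b < 34)) || (!(lim > 5)))) && ((!(2*e >= -15)) ==> ((!(2*b < 34)) || (!(lim > 3*e - 4)))))) && ((!(b >= -2 || 3*b < 11)) ==> ((!(2*b < 18)) || (!(lim > 5)))).
Check whether ((b >= -2 || 3*b < 11) ==> ((2*e >= -15 ==> ((!(2*b < 34)) || (!(lim > 5)))) && ((!(2*e >= -18)) ==> ((!(2*b < 34)) || (!(lim > 3*e - 4)))))) && ((!(b >= -2 || 3*b < 11)) ==> ((!(2*b < 18)) || (!(lim > 5)))) implies it.
Countermodel: at the initial state b = -3, e = -8, lim = 6, the precondition holds but the weakest precondition fails.
Answer: invalid


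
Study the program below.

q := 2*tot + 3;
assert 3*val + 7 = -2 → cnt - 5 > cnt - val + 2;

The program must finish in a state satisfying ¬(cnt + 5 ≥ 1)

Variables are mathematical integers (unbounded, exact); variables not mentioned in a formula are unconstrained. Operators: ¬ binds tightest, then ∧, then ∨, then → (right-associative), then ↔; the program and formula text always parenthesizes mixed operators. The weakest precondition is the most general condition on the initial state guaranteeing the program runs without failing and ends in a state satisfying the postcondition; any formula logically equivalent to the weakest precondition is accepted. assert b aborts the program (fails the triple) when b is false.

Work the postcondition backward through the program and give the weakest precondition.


Working backward. After the program, the postcondition ¬(cnt + 5 ≥ 1) must hold; in canonical form it is ¬(cnt ≥ -4).
Before assert 3*val + 7 = -2 → cnt - 5 > cnt - val + 2: (3*val = -9 → val > 7) ∧ (¬(cnt ≥ -4))
Before q := 2*tot + 3: (3*val = -9 → val > 7) ∧ (¬(cnt ≥ -4))
Answer: WP = (3*val = -9 → val > 7) ∧ (¬(cnt ≥ -4))


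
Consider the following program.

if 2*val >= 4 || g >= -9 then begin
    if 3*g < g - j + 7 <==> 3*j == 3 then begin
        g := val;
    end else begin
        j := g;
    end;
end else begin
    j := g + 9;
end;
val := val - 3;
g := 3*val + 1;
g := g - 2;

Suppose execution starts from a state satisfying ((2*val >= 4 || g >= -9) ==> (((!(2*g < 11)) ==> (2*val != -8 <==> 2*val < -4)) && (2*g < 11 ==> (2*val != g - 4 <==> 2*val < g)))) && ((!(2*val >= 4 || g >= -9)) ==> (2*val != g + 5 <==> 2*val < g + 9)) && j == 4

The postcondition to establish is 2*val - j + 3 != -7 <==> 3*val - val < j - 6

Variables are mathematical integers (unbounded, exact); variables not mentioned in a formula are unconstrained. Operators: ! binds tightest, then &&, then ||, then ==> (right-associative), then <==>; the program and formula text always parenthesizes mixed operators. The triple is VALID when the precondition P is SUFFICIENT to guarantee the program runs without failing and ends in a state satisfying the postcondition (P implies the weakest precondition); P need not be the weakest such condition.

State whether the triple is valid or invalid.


Working backward. After the program, the postcondition 2*val - j + 3 != -7 <==> 3*val - val < j - 6 must hold; in canonical form it is 2*val != j - 10 <==> 2*val < j - 6.
Before g := g - 2: 2*val != j - 10 <==> 2*val < j - 6
Before g := 3*val + 1: 2*val != j - 10 <==> 2*val < j - 6
Before val := val - 3: 2*val != j - 4 <==> 2*val < j
Then branch requires ((2*g + j < 7 <==> 3*j == 3) ==> (2*val != j - 4 <==> 2*val < j)) && ((!(2*g + j < 7 <==> 3*j == 3)) ==> (2*val != g - 4 <==> 2*val < g)); else branch requires 2*val != g + 5 <==> 2*val < g + 9.
Before the if: ((2*val >= 4 || g >= -9) ==> (((2*g + j < 7 <==> 3*j == 3) ==> (2*val != j - 4 <==> 2*val < j)) && ((!(2*g + j < 7 <==> 3*j == 3)) ==> (2*val != g - 4 <==> 2*val < g)))) && ((!(2*val >= 4 || g >= -9)) ==> (2*val != g + 5 <==> 2*val < g + 9))
The weakest precondition is ((2*val >= 4 || g >= -9) ==> (((2*g + j < 7 <==> 3*j == 3) ==> (2*val != j - 4 <==> 2*val < j)) && ((!(2*g + j < 7 <==> 3*j == 3)) ==> (2*val != g - 4 <==> 2*val < g)))) && ((!(2*val >= 4 || g >= -9)) ==> (2*val != g + 5 <==> 2*val < g + 9)).
Check whether ((2*val >= 4 || g >= -9) ==> (((!(2*g < 11)) ==> (2*val != -8 <==> 2*val < -4)) && (2*g < 11 ==> (2*val != g - 4 <==> 2*val < g)))) && ((!(2*val >= 4 || g >= -9)) ==> (2*val != g + 5 <==> 2*val < g + 9)) && j == 4 implies it.
Countermodel: at the initial state g = 2, j = 4, val = 0, the precondition holds but the weakest precondition fails.
Answer: invalid


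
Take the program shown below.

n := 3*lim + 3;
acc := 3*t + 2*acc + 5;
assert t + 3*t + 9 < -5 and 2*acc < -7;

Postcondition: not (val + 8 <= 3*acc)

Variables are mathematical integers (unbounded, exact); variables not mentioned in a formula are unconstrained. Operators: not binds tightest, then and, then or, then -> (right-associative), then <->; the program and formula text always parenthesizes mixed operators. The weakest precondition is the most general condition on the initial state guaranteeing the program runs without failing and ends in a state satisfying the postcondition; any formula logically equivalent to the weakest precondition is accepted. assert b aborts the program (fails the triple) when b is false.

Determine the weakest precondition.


Working backward. After the program, the postcondition not (val + 8 <= 3*acc) must hold; in canonical form it is not (val <= 3*acc - 8).
Before assert t + 3*t + 9 < -5 and 2*acc < -7: 4*t < -14 and 2*acc < -7 and (not (val <= 3*acc - 8))
Before acc := 3*t + 2*acc + 5: 4*t < -14 and 4*acc + 6*t < -17 and (not (val <= 6*acc + 9*t + 7))
Before n := 3*lim + 3: 4*t < -14 and 4*acc + 6*t < -17 and (not (val <= 6*acc + 9*t + 7))
Answer: WP = 4*t < -14 and 4*acc + 6*t < -17 and (not (val <= 6*acc + 9*t + 7))


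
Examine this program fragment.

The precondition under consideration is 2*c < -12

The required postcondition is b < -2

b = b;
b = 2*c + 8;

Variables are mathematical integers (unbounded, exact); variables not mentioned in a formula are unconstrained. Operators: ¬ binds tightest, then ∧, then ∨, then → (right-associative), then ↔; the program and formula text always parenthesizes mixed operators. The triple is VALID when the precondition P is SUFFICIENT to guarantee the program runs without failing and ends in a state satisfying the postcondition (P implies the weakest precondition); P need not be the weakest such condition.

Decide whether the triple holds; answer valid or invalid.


Working backward. After the program, b < -2 must hold.
Before b := 2*c + 8: 2*c < -10
Before b := b: 2*c < -10
The weakest precondition is 2*c < -10.
Check whether 2*c < -12 implies it.
Every state satisfying the precondition satisfies the weakest precondition: the implication holds.
Answer: valid


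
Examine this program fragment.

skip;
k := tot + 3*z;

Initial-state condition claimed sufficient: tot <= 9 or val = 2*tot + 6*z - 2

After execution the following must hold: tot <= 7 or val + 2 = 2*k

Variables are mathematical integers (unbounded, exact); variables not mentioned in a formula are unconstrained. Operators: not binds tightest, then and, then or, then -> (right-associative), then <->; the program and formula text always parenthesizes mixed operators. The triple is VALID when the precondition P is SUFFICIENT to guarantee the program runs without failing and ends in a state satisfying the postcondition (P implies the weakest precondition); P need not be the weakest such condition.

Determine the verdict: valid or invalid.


Working backward. After the program, the postcondition tot <= 7 or val + 2 = 2*k must hold; in canonical form it is tot <= 7 or val = 2*k - 2.
Before k := tot + 3*z: tot <= 7 or val = 2*tot + 6*z - 2
Before skip: tot <= 7 or val = 2*tot + 6*z - 2
The weakest precondition is tot <= 7 or val = 2*tot + 6*z - 2.
Check whether tot <= 9 or val = 2*tot + 6*z - 2 implies it.
Countermodel: at the initial state tot = 8, val = 15, z = 0, the precondition holds but the weakest precondition fails.
Answer: invalid


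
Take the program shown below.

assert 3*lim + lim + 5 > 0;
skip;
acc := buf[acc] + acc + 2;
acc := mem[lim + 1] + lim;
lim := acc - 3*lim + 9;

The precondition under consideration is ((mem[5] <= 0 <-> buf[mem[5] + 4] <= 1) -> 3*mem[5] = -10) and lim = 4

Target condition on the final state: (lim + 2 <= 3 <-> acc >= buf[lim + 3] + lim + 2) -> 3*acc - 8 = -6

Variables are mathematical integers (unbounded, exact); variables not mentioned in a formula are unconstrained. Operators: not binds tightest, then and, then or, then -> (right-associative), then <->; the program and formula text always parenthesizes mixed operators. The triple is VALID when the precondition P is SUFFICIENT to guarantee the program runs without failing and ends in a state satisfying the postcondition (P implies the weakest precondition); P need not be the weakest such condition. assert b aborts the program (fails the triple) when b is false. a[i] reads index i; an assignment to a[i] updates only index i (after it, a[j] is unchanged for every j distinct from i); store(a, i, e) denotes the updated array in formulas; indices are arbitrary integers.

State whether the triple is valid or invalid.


Working backward. After the program, the postcondition (lim + 2 <= 3 <-> acc >= buf[lim + 3] + lim + 2) -> 3*acc - 8 = -6 must hold; in canonical form it is (lim <= 1 <-> acc >= buf[lim + 3] + lim + 2) -> 3*acc = 2.
Before lim := acc - 3*lim + 9: (acc <= 3*lim - 8 <-> 3*lim >= buf[acc - 3*lim + 12] + 11) -> 3*acc = 2
Before acc := mem[lim + 1] + lim: (mem[lim + 1] <= 2*lim - 8 <-> 3*lim >= buf[mem[lim + 1] - 2*lim + 12] + 11) -> 3*mem[lim + 1] + 3*lim = 2
Before acc := buf[acc] + acc + 2: (mem[lim + 1] <= 2*lim - 8 <-> 3*lim >= buf[mem[lim + 1] - 2*lim + 12] + 11) -> 3*mem[lim + 1] + 3*lim = 2
Before skip: (mem[lim + 1] <= 2*lim - 8 <-> 3*lim >= buf[mem[lim + 1] - 2*lim + 12] + 11) -> 3*mem[lim + 1] + 3*lim = 2
Before assert 3*lim + lim + 5 > 0: 4*lim > -5 and ((mem[lim + 1] <= 2*lim - 8 <-> 3*lim >= buf[mem[lim + 1] - 2*lim + 12] + 11) -> 3*mem[lim + 1] + 3*lim = 2)
The weakest precondition is 4*lim > -5 and ((mem[lim + 1] <= 2*lim - 8 <-> 3*lim >= buf[mem[lim + 1] - 2*lim + 12] + 11) -> 3*mem[lim + 1] + 3*lim = 2).
Check whether ((mem[5] <= 0 <-> buf[mem[5] + 4] <= 1) -> 3*mem[5] = -10) and lim = 4 implies it.
Every state satisfying the precondition satisfies the weakest precondition: the implication holds.
Answer: valid


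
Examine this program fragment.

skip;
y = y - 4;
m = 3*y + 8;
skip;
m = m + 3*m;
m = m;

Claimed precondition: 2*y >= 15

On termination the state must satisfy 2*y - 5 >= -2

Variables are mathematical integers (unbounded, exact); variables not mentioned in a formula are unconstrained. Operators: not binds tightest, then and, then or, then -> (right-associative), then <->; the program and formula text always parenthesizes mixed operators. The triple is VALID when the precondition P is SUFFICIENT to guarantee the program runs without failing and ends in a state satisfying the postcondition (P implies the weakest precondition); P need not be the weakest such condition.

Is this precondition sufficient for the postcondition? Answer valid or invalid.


Working backward. After the program, the postcondition 2*y - 5 >= -2 must hold; in canonical form it is 2*y >= 3.
Before m := m: 2*y >= 3
Before m := m + 3*m: 2*y >= 3
Before skip: 2*y >= 3
Before m := 3*y + 8: 2*y >= 3
Before y := y - 4: 2*y >= 11
Before skip: 2*y >= 11
The weakest precondition is 2*y >= 11.
Check whether 2*y >= 15 implies it.
Every state satisfying the precondition satisfies the weakest precondition: the implication holds.
Answer: valid


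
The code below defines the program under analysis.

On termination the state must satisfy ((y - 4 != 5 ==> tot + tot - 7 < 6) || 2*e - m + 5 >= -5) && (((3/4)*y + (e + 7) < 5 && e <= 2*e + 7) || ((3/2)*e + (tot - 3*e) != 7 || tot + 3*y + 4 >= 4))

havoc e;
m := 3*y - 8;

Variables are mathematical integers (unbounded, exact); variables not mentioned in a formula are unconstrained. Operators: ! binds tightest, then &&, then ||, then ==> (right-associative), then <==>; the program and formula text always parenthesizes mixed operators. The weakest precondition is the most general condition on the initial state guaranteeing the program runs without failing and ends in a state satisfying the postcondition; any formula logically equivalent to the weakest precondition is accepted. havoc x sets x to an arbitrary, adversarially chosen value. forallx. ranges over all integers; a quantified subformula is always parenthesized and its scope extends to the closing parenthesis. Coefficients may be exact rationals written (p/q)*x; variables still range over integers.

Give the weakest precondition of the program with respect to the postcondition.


Working backward. After the program, the postcondition ((y - 4 != 5 ==> tot + tot - 7 < 6) || 2*e - m + 5 >= -5) && (((3/4)*y + (e + 7) < 5 && e <= 2*e + 7) || ((3/2)*e + (tot - 3*e) != 7 || tot + 3*y + 4 >= 4)) must hold; in canonical form it is ((y != 9 ==> 2*tot < 13) || 2*e >= m - 10) && ((e + (3/4)*y < -2 && e >= -7) || tot != (3/2)*e + 7 || tot + 3*y >= 0).
Before m := 3*y - 8: ((y != 9 ==> 2*tot < 13) || 2*e >= 3*y - 18) && ((e + (3/4)*y < -2 && e >= -7) || tot != (3/2)*e + 7 || tot + 3*y >= 0)
Before havoc e: forall e_1. (((y != 9 ==> 2*tot < 13) || 2*e_1 >= 3*y - 18) && ((e_1 + (3/4)*y < -2 && e_1 >= -7) || tot != (3/2)*e_1 + 7 || tot + 3*y >= 0))
Answer: WP = forall e_1. (((y != 9 ==> 2*tot < 13) || 2*e_1 >= 3*y - 18) && ((e_1 + (3/4)*y < -2 && e_1 >= -7) || tot != (3/2)*e_1 + 7 || tot + 3*y >= 0))


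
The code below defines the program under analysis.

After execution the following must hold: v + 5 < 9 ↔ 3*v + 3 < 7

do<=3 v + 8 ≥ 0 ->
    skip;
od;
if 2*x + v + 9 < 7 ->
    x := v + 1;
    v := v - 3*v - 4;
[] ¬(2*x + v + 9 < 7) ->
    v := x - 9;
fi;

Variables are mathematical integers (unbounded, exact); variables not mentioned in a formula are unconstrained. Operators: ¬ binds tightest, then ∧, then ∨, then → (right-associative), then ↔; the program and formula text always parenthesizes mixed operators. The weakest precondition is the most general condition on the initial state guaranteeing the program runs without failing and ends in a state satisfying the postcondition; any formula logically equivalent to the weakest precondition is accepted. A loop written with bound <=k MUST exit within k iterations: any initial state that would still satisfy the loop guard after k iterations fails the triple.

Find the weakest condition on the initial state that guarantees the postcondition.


Working backward. After the program, the postcondition v + 5 < 9 ↔ 3*v + 3 < 7 must hold; in canonical form it is v < 4 ↔ 3*v < 4.
Then branch requires 2*v > -8 ↔ 6*v > -16; else branch requires x < 13 ↔ 3*x < 31.
Before the if: (v + 2*x < -2 → (2*v > -8 ↔ 6*v > -16)) ∧ ((¬(v + 2*x < -2)) → (x < 13 ↔ 3*x < 31))
Before the loop (bound <=3), unroll the exhaustion recursion (WP_0 = exit-now case; WP_j = one more guarded iteration, up to j = 3):
  WP_0: (¬(v ≥ -8)) ∧ (v + 2*x < -2 → (2*v > -8 ↔ 6*v > -16)) ∧ ((¬(v + 2*x < -2)) → (x < 13 ↔ 3*x < 31))
  WP_1: (v ≥ -8 → ((¬(v ≥ -8)) ∧ (v + 2*x < -2 → (2*v > -8 ↔ 6*v > -16)) ∧ ((¬(v + 2*x < -2)) → (x < 13 ↔ 3*x < 31)))) ∧ ((¬(v ≥ -8)) → ((v + 2*x < -2 → (2*v > -8 ↔ 6*v > -16)) ∧ ((¬(v + 2*x < -2)) → (x < 13 ↔ 3*x < 31))))
  WP_2: (v ≥ -8 → ((v ≥ -8 → ((¬(v ≥ -8)) ∧ (v + 2*x < -2 → (2*v > -8 ↔ 6*v > -16)) ∧ ((¬(v + 2*x < -2)) → (x < 13 ↔ 3*x < 31)))) ∧ ((¬(v ≥ -8)) → ((v + 2*x < -2 → (2*v > -8 ↔ 6*v > -16)) ∧ ((¬(v + 2*x < -2)) → (x < 13 ↔ 3*x < 31)))))) ∧ ((¬(v ≥ -8)) → ((v + 2*x < -2 → (2*v > -8 ↔ 6*v > -16)) ∧ ((¬(v + 2*x < -2)) → (x < 13 ↔ 3*x < 31))))
  WP_3: (v ≥ -8 → ((v ≥ -8 → ((v ≥ -8 → ((¬(v ≥ -8)) ∧ (v + 2*x < -2 → (2*v > -8 ↔ 6*v > -16)) ∧ ((¬(v + 2*x < -2)) → (x < 13 ↔ 3*x < 31)))) ∧ ((¬(v ≥ -8)) → ((v + 2*x < -2 → (2*v > -8 ↔ 6*v > -16)) ∧ ((¬(v + 2*x < -2)) → (x < 13 ↔ 3*x < 31)))))) ∧ ((¬(v ≥ -8)) → ((v + 2*x < -2 → (2*v > -8 ↔ 6*v > -16)) ∧ ((¬(v + 2*x < -2)) → (x < 13 ↔ 3*x < 31)))))) ∧ ((¬(v ≥ -8)) → ((v + 2*x < -2 → (2*v > -8 ↔ 6*v > -16)) ∧ ((¬(v + 2*x < -2)) → (x < 13 ↔ 3*x < 31))))
So before the loop: (v ≥ -8 → ((v ≥ -8 → ((v ≥ -8 → ((¬(v ≥ -8)) ∧ (v + 2*x < -2 → (2*v > -8 ↔ 6*v > -16)) ∧ ((¬(v + 2*x < -2)) → (x < 13 ↔ 3*x < 31)))) ∧ ((¬(v ≥ -8)) → ((v + 2*x < -2 → (2*v > -8 ↔ 6*v > -16)) ∧ ((¬(v + 2*x < -2)) → (x < 13 ↔ 3*x < 31)))))) ∧ ((¬(v ≥ -8)) → ((v + 2*x < -2 → (2*v > -8 ↔ 6*v > -16)) ∧ ((¬(v + 2*x < -2)) → (x < 13 ↔ 3*x < 31)))))) ∧ ((¬(v ≥ -8)) → ((v + 2*x < -2 → (2*v > -8 ↔ 6*v > -16)) ∧ ((¬(v + 2*x < -2)) → (x < 13 ↔ 3*x < 31))))
Answer: WP = (v ≥ -8 → ((v ≥ -8 → ((v ≥ -8 → ((¬(v ≥ -8)) ∧ (v + 2*x < -2 → (2*v > -8 ↔ 6*v > -16)) ∧ ((¬(v + 2*x < -2)) → (x < 13 ↔ 3*x < 31)))) ∧ ((¬(v ≥ -8)) → ((v + 2*x < -2 → (2*v > -8 ↔ 6*v > -16)) ∧ ((¬(v + 2*x < -2)) → (x < 13 ↔ 3*x < 31)))))) ∧ ((¬(v ≥ -8)) → ((v + 2*x < -2 → (2*v > -8 ↔ 6*v > -16)) ∧ ((¬(v + 2*x < -2)) → (x < 13 ↔ 3*x < 31)))))) ∧ ((¬(v ≥ -8)) → ((v + 2*x < -2 → (2*v > -8 ↔ 6*v > -16)) ∧ ((¬(v + 2*x < -2)) → (x < 13 ↔ 3*x < 31))))


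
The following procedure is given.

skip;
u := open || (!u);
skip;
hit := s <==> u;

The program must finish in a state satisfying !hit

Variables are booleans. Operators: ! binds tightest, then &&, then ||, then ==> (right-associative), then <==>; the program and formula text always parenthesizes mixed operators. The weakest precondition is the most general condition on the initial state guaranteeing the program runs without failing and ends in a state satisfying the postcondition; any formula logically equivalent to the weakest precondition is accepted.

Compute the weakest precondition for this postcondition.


Working backward. After the program, !hit must hold.
Before hit := s <==> u: !(s <==> u)
Before skip: !(s <==> u)
Before u := open || (!u): !(s <==> (open || (!u)))
Before skip: !(s <==> (open || (!u)))
Answer: WP = !(s <==> (open || (!u)))


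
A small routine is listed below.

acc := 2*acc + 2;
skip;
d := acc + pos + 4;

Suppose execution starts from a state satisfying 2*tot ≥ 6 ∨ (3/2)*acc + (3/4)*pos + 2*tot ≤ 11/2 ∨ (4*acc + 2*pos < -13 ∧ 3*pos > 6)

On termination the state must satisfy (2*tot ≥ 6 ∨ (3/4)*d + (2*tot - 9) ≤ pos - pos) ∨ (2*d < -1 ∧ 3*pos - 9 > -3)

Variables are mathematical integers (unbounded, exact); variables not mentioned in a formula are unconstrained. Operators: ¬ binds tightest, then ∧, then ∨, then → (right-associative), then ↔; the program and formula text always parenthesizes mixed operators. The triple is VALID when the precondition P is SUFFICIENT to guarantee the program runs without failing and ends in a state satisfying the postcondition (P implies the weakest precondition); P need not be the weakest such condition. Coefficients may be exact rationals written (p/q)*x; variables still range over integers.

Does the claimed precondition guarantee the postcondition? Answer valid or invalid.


Working backward. After the program, the postcondition (2*tot ≥ 6 ∨ (3/4)*d + (2*tot - 9) ≤ pos - pos) ∨ (2*d < -1 ∧ 3*pos - 9 > -3) must hold; in canonical form it is 2*tot ≥ 6 ∨ (3/4)*d + 2*tot ≤ 9 ∨ (2*d < -1 ∧ 3*pos > 6).
Before d := acc + pos + 4: 2*tot ≥ 6 ∨ (3/4)*acc + (3/4)*pos + 2*tot ≤ 6 ∨ (2*acc + 2*pos < -9 ∧ 3*pos > 6)
Before skip: 2*tot ≥ 6 ∨ (3/4)*acc + (3/4)*pos + 2*tot ≤ 6 ∨ (2*acc + 2*pos < -9 ∧ 3*pos > 6)
Before acc := 2*acc + 2: 2*tot ≥ 6 ∨ (3/2)*acc + (3/4)*pos + 2*tot ≤ 9/2 ∨ (4*acc + 2*pos < -13 ∧ 3*pos > 6)
The weakest precondition is 2*tot ≥ 6 ∨ (3/2)*acc + (3/4)*pos + 2*tot ≤ 9/2 ∨ (4*acc + 2*pos < -13 ∧ 3*pos > 6).
Check whether 2*tot ≥ 6 ∨ (3/2)*acc + (3/4)*pos + 2*tot ≤ 11/2 ∨ (4*acc + 2*pos < -13 ∧ 3*pos > 6) implies it.
Countermodel: at the initial state acc = -1, pos = 3, tot = 2, the precondition holds but the weakest precondition fails.
Answer: invalid


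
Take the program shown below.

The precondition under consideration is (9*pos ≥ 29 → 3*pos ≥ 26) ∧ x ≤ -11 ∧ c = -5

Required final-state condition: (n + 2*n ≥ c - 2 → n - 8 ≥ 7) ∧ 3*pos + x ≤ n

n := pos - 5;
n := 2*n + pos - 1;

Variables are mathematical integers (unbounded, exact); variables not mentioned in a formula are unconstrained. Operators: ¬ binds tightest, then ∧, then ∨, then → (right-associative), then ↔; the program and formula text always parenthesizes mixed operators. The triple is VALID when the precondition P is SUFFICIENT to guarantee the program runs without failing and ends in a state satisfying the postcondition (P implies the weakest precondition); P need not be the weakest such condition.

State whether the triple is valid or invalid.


Working backward. After the program, the postcondition (n + 2*n ≥ c - 2 → n - 8 ≥ 7) ∧ 3*pos + x ≤ n must hold; in canonical form it is (3*n ≥ c - 2 → n ≥ 15) ∧ 3*pos + x ≤ n.
Before n := 2*n + pos - 1: (6*n + 3*pos ≥ c + 1 → 2*n + pos ≥ 16) ∧ 2*pos + x ≤ 2*n - 1
Before n := pos - 5: (9*pos ≥ c + 31 → 3*pos ≥ 26) ∧ x ≤ -11
The weakest precondition is (9*pos ≥ c + 31 → 3*pos ≥ 26) ∧ x ≤ -11.
Check whether (9*pos ≥ 29 → 3*pos ≥ 26) ∧ x ≤ -11 ∧ c = -5 implies it.
Countermodel: at the initial state c = -5, pos = 3, x = -11, the precondition holds but the weakest precondition fails.
Answer: invalid


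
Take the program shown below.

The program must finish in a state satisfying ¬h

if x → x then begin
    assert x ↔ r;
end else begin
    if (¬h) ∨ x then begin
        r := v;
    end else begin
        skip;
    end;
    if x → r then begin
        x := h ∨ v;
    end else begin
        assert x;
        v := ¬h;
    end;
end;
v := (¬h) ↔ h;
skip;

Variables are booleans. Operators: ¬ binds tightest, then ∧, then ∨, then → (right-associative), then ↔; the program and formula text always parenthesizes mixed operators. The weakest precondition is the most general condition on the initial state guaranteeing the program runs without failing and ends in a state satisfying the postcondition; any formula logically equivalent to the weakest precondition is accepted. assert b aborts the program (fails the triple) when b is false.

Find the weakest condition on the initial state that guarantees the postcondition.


Working backward. After the program, ¬h must hold.
Before skip: ¬h
Before v := (¬h) ↔ h: ¬h
Then branch requires (x ↔ r) ∧ (¬h); else branch requires (((¬h) ∨ x) → (((x → v) → (¬h)) ∧ ((¬(x → v)) → (x ∧ (¬h))))) ∧ ((¬((¬h) ∨ x)) → (((x → r) → (¬h)) ∧ ((¬(x → r)) → (x ∧ (¬h))))).
Before the if: (x ↔ r) ∧ (¬h)
Answer: WP = (x ↔ r) ∧ (¬h)


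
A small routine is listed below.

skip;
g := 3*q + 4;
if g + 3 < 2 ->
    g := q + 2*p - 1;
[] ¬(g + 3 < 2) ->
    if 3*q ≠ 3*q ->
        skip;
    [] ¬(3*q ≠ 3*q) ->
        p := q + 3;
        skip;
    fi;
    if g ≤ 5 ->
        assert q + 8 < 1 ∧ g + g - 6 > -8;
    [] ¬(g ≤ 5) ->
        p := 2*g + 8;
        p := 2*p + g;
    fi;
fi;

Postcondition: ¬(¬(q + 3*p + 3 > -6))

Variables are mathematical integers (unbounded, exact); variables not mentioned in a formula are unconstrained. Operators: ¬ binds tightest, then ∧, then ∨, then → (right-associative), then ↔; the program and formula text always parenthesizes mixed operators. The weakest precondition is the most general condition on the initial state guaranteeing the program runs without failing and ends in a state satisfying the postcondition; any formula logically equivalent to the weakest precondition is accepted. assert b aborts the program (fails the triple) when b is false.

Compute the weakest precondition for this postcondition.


Working backward. After the program, the postcondition ¬(¬(q + 3*p + 3 > -6)) must hold; in canonical form it is 3*p + q > -9.
Then branch requires 3*p + q > -9; else branch requires (g ≤ 5 → (q < -7 ∧ 2*g > -2 ∧ 4*q > -18)) ∧ ((¬(g ≤ 5)) → 15*g + q > -57).
Before the if: (g < -1 → 3*p + q > -9) ∧ ((¬(g < -1)) → ((g ≤ 5 → (q < -7 ∧ 2*g > -2 ∧ 4*q > -18)) ∧ ((¬(g ≤ 5)) → 15*g + q > -57)))
Before g := 3*q + 4: (3*q < -5 → 3*p + q > -9) ∧ ((¬(3*q < -5)) → ((3*q ≤ 1 → (q < -7 ∧ 6*q > -10 ∧ 4*q > -18)) ∧ ((¬(3*q ≤ 1)) → 46*q > -117)))
Before skip: (3*q < -5 → 3*p + q > -9) ∧ ((¬(3*q < -5)) → ((3*q ≤ 1 → (q < -7 ∧ 6*q > -10 ∧ 4*q > -18)) ∧ ((¬(3*q ≤ 1)) → 46*q > -117)))
Answer: WP = (3*q < -5 → 3*p + q > -9) ∧ ((¬(3*q < -5)) → ((3*q ≤ 1 → (q < -7 ∧ 6*q > -10 ∧ 4*q > -18)) ∧ ((¬(3*q ≤ 1)) → 46*q > -117)))


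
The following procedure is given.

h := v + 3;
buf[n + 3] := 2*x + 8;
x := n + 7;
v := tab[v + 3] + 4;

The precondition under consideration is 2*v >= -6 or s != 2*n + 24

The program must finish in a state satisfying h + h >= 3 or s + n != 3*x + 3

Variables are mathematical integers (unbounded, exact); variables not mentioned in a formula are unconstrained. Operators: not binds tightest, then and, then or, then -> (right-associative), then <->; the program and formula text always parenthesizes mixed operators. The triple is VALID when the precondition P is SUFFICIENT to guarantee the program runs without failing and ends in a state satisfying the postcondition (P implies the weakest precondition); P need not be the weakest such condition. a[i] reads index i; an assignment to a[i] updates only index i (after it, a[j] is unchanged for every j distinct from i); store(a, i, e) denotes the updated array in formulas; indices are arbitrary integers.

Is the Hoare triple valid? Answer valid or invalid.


Working backward. After the program, the postcondition h + h >= 3 or s + n != 3*x + 3 must hold; in canonical form it is 2*h >= 3 or n + s != 3*x + 3.
Before v := tab[v + 3] + 4: 2*h >= 3 or n + s != 3*x + 3
Before x := n + 7: 2*h >= 3 or s != 2*n + 24
Before buf[n + 3] := 2*x + 8: 2*h >= 3 or s != 2*n + 24
Before h := v + 3: 2*v >= -3 or s != 2*n + 24
The weakest precondition is 2*v >= -3 or s != 2*n + 24.
Check whether 2*v >= -6 or s != 2*n + 24 implies it.
Countermodel: at the initial state n = 0, s = 24, v = -3, the precondition holds but the weakest precondition fails.
Answer: invalid


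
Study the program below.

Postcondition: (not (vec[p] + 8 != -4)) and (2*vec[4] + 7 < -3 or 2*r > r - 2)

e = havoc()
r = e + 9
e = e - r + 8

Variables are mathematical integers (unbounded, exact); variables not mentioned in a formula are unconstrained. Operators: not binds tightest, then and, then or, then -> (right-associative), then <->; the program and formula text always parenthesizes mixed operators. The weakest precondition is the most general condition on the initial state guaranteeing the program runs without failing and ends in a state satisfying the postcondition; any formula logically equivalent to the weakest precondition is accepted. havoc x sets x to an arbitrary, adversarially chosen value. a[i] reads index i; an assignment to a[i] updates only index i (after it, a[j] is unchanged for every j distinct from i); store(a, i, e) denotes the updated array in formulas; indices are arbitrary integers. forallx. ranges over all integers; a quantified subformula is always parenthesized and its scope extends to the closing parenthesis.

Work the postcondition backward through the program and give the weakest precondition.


Working backward. After the program, the postcondition (not (vec[p] + 8 != -4)) and (2*vec[4] + 7 < -3 or 2*r > r - 2) must hold; in canonical form it is (not (vec[p] != -12)) and (2*vec[4] < -10 or r > -2).
Before e := e - r + 8: (not (vec[p] != -12)) and (2*vec[4] < -10 or r > -2)
Before r := e + 9: (not (vec[p] != -12)) and (2*vec[4] < -10 or e > -11)
Before havoc e: forall e_1. ((not (vec[p] != -12)) and (2*vec[4] < -10 or e_1 > -11))
Answer: WP = forall e_1. ((not (vec[p] != -12)) and (2*vec[4] < -10 or e_1 > -11))


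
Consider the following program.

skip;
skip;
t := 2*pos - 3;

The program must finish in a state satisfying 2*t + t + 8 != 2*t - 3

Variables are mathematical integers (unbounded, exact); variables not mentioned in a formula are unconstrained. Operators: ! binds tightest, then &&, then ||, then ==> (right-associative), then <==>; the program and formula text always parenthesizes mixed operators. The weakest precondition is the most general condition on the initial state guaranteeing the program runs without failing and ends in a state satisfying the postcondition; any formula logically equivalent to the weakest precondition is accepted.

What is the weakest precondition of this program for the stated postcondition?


Working backward. After the program, the postcondition 2*t + t + 8 != 2*t - 3 must hold; in canonical form it is t != -11.
Before t := 2*pos - 3: 2*pos != -8
Before skip: 2*pos != -8
Before skip: 2*pos != -8
Answer: WP = 2*pos != -8


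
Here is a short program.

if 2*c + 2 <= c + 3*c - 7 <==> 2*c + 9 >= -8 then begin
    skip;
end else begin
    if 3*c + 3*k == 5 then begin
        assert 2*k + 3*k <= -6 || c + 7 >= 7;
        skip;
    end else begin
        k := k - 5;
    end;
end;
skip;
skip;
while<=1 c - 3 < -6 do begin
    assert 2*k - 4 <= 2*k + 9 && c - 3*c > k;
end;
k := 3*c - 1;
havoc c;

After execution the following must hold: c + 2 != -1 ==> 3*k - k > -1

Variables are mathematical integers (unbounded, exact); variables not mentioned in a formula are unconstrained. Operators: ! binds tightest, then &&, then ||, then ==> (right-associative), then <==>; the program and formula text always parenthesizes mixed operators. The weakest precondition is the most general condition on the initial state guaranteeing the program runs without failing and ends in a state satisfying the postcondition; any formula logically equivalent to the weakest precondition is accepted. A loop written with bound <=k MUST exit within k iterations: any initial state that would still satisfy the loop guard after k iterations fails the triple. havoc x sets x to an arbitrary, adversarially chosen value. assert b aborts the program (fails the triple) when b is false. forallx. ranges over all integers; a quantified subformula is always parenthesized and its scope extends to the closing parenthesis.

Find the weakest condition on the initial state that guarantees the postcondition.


Working backward. After the program, the postcondition c + 2 != -1 ==> 3*k - k > -1 must hold; in canonical form it is c != -3 ==> 2*k > -1.
Before havoc c: forall c_1. (c_1 != -3 ==> 2*k > -1)
Before k := 3*c - 1: forall c_1. (c_1 != -3 ==> 6*c > 1)
Before the loop (bound <=1), unroll the exhaustion recursion (WP_0 = exit-now case; WP_j = one more guarded iteration, up to j = 1):
  WP_0: (!(c < -3)) && (forall c_1. (c_1 != -3 ==> 6*c > 1))
  WP_1: (c < -3 ==> (2*c + k < 0 && (!(c < -3)) && (forall c_1. (c_1 != -3 ==> 6*c > 1)))) && ((!(c < -3)) ==> (forall c_1. (c_1 != -3 ==> 6*c > 1)))
So before the loop: (c < -3 ==> (2*c + k < 0 && (!(c < -3)) && (forall c_1. (c_1 != -3 ==> 6*c > 1)))) && ((!(c < -3)) ==> (forall c_1. (c_1 != -3 ==> 6*c > 1)))
Before skip: (c < -3 ==> (2*c + k < 0 && (!(c < -3)) && (forall c_1. (c_1 != -3 ==> 6*c > 1)))) && ((!(c < -3)) ==> (forall c_1. (c_1 != -3 ==> 6*c > 1)))
Before skip: (c < -3 ==> (2*c + k < 0 && (!(c < -3)) && (forall c_1. (c_1 != -3 ==> 6*c > 1)))) && ((!(c < -3)) ==> (forall c_1. (c_1 != -3 ==> 6*c > 1)))
Then branch requires (c < -3 ==> (2*c + k < 0 && (!(c < -3)) && (forall c_1. (c_1 != -3 ==> 6*c > 1)))) && ((!(c < -3)) ==> (forall c_1. (c_1 != -3 ==> 6*c > 1))); else branch requires (3*c + 3*k == 5 ==> ((5*k <= -6 || c >= 0) && (c < -3 ==> (2*c + k < 0 && (!(c < -3)) && (forall c_1. (c_1 != -3 ==> 6*c > 1)))) && ((!(c < -3)) ==> (forall c_1. (c_1 != -3 ==> 6*c > 1))))) && ((!(3*c + 3*k == 5)) ==> ((c < -3 ==> (2*c + k < 5 && (!(c < -3)) && (forall c_1. (c_1 != -3 ==> 6*c > 1)))) && ((!(c < -3)) ==> (forall c_1. (c_1 != -3 ==> 6*c > 1))))).
Before the if: ((2*c >= 9 <==> 2*c >= -17) ==> ((c < -3 ==> (2*c + k < 0 && (!(c < -3)) && (forall c_1. (c_1 != -3 ==> 6*c > 1)))) && ((!(c < -3)) ==> (forall c_1. (c_1 != -3 ==> 6*c > 1))))) && ((!(2*c >= 9 <==> 2*c >= -17)) ==> ((3*c + 3*k == 5 ==> ((5*k <= -6 || c >= 0) && (c < -3 ==> (2*c + k < 0 && (!(c < -3)) && (forall c_1. (c_1 != -3 ==> 6*c > 1)))) && ((!(c < -3)) ==> (forall c_1. (c_1 != -3 ==> 6*c > 1))))) && ((!(3*c + 3*k == 5)) ==> ((c < -3 ==> (2*c + k < 5 && (!(c < -3)) && (forall c_1. (c_1 != -3 ==> 6*c > 1)))) && ((!(c < -3)) ==> (forall c_1. (c_1 != -3 ==> 6*c > 1)))))))
Answer: WP = ((2*c >= 9 <==> 2*c >= -17) ==> ((c < -3 ==> (2*c + k < 0 && (!(c < -3)) && (forall c_1. (c_1 != -3 ==> 6*c > 1)))) && ((!(c < -3)) ==> (forall c_1. (c_1 != -3 ==> 6*c > 1))))) && ((!(2*c >= 9 <==> 2*c >= -17)) ==> ((3*c + 3*k == 5 ==> ((5*k <= -6 || c >= 0) && (c < -3 ==> (2*c + k < 0 && (!(c < -3)) && (forall c_1. (c_1 != -3 ==> 6*c > 1)))) && ((!(c < -3)) ==> (forall c_1. (c_1 != -3 ==> 6*c > 1))))) && ((!(3*c + 3*k == 5)) ==> ((c < -3 ==> (2*c + k < 5 && (!(c < -3)) && (forall c_1. (c_1 != -3 ==> 6*c > 1)))) && ((!(c < -3)) ==> (forall c_1. (c_1 != -3 ==> 6*c > 1)))))))
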